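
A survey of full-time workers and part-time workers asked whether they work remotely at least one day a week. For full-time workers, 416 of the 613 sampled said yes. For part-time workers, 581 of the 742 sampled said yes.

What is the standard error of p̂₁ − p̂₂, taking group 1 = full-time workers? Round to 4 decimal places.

p̂₁ = 416/613 = 0.6786 and p̂₂ = 581/742 = 0.7830.
SE₁ = √(p̂₁(1−p̂₁)/n₁) = √(0.6786·0.3214/613) = 0.01886; SE₂ = √(0.7830·0.2170/742) = 0.01513.
Independent samples: SE of the difference = √(SE₁² + SE₂²) = √(0.0003556996 + 0.0002289169) = 0.02418.

0.0242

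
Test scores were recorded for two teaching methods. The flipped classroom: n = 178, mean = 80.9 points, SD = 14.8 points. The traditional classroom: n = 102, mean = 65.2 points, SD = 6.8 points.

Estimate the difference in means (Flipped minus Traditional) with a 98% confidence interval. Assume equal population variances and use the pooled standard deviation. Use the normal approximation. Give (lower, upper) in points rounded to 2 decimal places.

(12.09, 19.31)

s_p = √[((n₁−1)s₁² + (n₂−1)s₂²)/(n₁+n₂−2)] = √[(177·14.8² + 101·6.8²)/278] = 12.5004.
SE = 12.5004·√(1/178 + 1/102) = 1.5524.
With z* = 2.326, margin = 2.326 × 1.5524 = 3.6109.
x̄₁ − x̄₂ = 80.9 − 65.2 = 15.7000; interval 15.7000 ± 3.6109 = (12.09, 19.31).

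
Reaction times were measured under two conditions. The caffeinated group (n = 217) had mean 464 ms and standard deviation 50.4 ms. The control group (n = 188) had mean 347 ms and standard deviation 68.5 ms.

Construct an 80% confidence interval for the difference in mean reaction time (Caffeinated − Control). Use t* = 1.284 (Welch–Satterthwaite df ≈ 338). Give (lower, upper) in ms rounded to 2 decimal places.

(109.23, 124.77)

Standard errors of each mean: 50.4/√217 = 3.4214 and 68.5/√188 = 4.9959.
SE(x̄₁ − x̄₂) = √(3.4214² + 4.9959²) = 6.0552 for independent samples with unequal variances.
With t* = 1.284, the margin is 1.284 × 6.0552 = 7.7749.
x̄₁ − x̄₂ = 464 − 347 = 117.0000; the interval is 117.0000 ± 7.7749 = (109.23, 124.77).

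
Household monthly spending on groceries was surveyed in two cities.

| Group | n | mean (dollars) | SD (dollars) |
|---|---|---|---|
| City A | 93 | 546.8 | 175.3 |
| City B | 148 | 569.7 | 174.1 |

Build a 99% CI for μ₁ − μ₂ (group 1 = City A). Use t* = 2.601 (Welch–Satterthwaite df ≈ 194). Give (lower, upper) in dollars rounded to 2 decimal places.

(-83.07, 37.27)

Standard errors of each mean: 175.3/√93 = 18.1778 and 174.1/√148 = 14.3109.
SE(x̄₁ − x̄₂) = √(18.1778² + 14.3109²) = 23.1351 for independent samples with unequal variances.
With t* = 2.601, the margin is 2.601 × 23.1351 = 60.1744.
x̄₁ − x̄₂ = 546.8 − 569.7 = -22.9000; the interval is -22.9000 ± 60.1744 = (-83.07, 37.27).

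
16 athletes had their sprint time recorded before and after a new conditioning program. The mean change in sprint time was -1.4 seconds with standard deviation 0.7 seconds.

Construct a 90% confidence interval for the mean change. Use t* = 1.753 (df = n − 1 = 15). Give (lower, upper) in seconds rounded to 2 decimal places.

(-1.71, -1.09)

Paired design: SE = s_d/√n = 0.7/√16 = 0.1750.
t* = 1.753; margin of error = 1.753 × 0.1750 = 0.3068.
-1.4 ± 0.3068 → (-1.71, -1.09).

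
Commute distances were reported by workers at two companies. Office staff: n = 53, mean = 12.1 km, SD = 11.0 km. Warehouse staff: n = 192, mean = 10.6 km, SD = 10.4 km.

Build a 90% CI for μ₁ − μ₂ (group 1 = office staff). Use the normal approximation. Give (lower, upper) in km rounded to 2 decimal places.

(-1.28, 4.28)

SE₁ = s₁/√n₁ = 11.0/√53 = 1.5110; SE₂ = 10.4/√192 = 0.7506.
Independent samples, unequal variances: SE_diff = √(SE₁² + SE₂²) = √(2.283121 + 0.56340036) = 1.6872.
z* = 1.645, so margin of error = 1.645 × 1.6872 = 2.7754.
Difference in means = 12.1 − 10.6 = 1.5000.
1.5000 ± 2.7754 → (-1.28, 4.28).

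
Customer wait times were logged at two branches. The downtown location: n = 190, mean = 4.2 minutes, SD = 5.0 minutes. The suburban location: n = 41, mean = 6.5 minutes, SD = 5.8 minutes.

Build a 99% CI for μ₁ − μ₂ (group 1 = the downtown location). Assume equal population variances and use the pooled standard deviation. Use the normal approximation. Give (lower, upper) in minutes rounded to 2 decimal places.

s_p = √[((n₁−1)s₁² + (n₂−1)s₂²)/(n₁+n₂−2)] = √[(189·5.0² + 40·5.8²)/229] = 5.1487.
SE = 5.1487·√(1/190 + 1/41) = 0.8866.
With z* = 2.576, margin = 2.576 × 0.8866 = 2.2839.
x̄₁ − x̄₂ = 4.2 − 6.5 = -2.3000; interval -2.3000 ± 2.2839 = (-4.58, -0.02).

(-4.58, -0.02)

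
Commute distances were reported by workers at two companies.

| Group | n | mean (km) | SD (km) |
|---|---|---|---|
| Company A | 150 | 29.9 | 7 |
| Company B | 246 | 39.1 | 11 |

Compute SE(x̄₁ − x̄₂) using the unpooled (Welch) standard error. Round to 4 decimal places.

0.9047

Per-group SEs: s₁/√n₁ = 7/√150 = 0.5715, s₂/√n₂ = 11/√246 = 0.7013.
Unpooled SE of the difference: √(0.32661225 + 0.49182169) = 0.9047.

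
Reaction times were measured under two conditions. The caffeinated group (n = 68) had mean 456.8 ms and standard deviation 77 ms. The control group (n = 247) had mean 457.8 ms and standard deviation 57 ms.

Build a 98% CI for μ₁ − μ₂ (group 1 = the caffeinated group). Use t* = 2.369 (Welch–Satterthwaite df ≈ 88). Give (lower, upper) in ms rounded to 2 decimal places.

Per-group SEs: s₁/√n₁ = 77/√68 = 9.3376, s₂/√n₂ = 57/√247 = 3.6268.
Unpooled SE of the difference: √(87.19077376 + 13.15367824) = 10.0172.
Margin of error = t* · SE = 2.369 × 10.0172 = 23.7307.
x̄₁ − x̄₂ = 456.8 − 457.8 = -1.0000.
CI: -1.0000 ± 23.7307 = (-24.73, 22.73).

(-24.73, 22.73)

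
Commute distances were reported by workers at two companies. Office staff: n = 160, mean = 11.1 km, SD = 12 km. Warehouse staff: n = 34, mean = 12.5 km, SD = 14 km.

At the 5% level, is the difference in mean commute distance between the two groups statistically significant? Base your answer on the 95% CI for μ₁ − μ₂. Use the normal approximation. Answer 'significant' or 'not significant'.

SE₁ = s₁/√n₁ = 12/√160 = 0.9487; SE₂ = 14/√34 = 2.4010.
Independent samples, unequal variances: SE_diff = √(SE₁² + SE₂²) = √(0.90003169 + 5.764801) = 2.5816.
z* = 1.960, so margin of error = 1.960 × 2.5816 = 5.0599.
Difference in means = 11.1 − 12.5 = -1.4000.
-1.4000 ± 5.0599 → (-6.4599, 3.6599).
The interval (-6.4599, 3.6599) contains 0, so the difference is not significant.

not significant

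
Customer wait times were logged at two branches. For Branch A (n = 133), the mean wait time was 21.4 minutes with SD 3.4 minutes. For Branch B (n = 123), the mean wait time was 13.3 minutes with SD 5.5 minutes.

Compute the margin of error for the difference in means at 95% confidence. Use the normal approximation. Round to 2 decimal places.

1.13

SE₁ = s₁/√n₁ = 3.4/√133 = 0.2948; SE₂ = 5.5/√123 = 0.4959.
Independent samples, unequal variances: SE_diff = √(SE₁² + SE₂²) = √(0.08690704 + 0.24591681) = 0.5769.
z* = 1.960, so margin of error = 1.960 × 0.5769 = 1.1307.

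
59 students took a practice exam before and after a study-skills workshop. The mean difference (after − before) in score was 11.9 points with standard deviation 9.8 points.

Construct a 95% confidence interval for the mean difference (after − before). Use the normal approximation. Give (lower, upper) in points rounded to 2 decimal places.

Paired design: SE = s_d/√n = 9.8/√59 = 1.2759.
z* = 1.960; margin of error = 1.960 × 1.2759 = 2.5008.
11.9 ± 2.5008 → (9.40, 14.40).

(9.40, 14.40)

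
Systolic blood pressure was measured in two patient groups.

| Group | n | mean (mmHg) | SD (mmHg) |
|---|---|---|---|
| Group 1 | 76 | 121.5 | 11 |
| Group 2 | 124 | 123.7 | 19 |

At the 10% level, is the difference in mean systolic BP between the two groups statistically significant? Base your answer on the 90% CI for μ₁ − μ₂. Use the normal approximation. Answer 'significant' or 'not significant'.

Standard errors of each mean: 11/√76 = 1.2618 and 19/√124 = 1.7063.
SE(x̄₁ − x̄₂) = √(1.2618² + 1.7063²) = 2.1222 for independent samples with unequal variances.
With z* = 1.645, the margin is 1.645 × 2.1222 = 3.4910.
x̄₁ − x̄₂ = 121.5 − 123.7 = -2.2000; the interval is -2.2000 ± 3.4910 = (-5.6910, 1.2910).
The interval (-5.6910, 1.2910) contains 0, so the difference is not significant.

not significant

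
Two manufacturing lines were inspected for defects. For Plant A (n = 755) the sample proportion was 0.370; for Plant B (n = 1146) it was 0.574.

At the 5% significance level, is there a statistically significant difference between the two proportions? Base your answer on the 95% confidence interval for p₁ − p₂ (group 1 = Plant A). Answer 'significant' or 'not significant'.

Each SE is √(p̂(1−p̂)/n): √(0.3700·0.6300/755) = 0.01757 and √(0.5740·0.4260/1146) = 0.01461.
SE(p̂₁ − p̂₂) = √(SE₁² + SE₂²) = √(0.0003087049 + 0.0002134521) = 0.02285, since the two samples are independent.
At 95% confidence z* = 1.960; margin = 1.960 × 0.02285 = 0.04479.
The difference is 0.3700 − 0.5740 = -0.2040, so the interval is -0.2040 ± 0.04479 = (-0.24879, -0.15921).
The interval (-0.24879, -0.15921) does not contain 0, so the difference is significant.

significant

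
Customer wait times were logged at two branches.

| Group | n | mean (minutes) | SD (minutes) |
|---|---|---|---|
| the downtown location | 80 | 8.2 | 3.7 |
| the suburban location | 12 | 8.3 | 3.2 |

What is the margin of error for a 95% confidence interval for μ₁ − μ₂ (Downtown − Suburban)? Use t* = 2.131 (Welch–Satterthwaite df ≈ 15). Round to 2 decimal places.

SE₁ = s₁/√n₁ = 3.7/√80 = 0.4137; SE₂ = 3.2/√12 = 0.9238.
Independent samples, unequal variances: SE_diff = √(SE₁² + SE₂²) = √(0.17114769 + 0.85340644) = 1.0122.
t* = 2.131, so margin of error = 2.131 × 1.0122 = 2.1570.

2.16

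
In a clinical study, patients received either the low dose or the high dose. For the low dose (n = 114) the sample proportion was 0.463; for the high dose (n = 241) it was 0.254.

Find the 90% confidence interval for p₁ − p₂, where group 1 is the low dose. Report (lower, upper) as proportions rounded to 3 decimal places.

(0.119, 0.299)

Each SE is √(p̂(1−p̂)/n): √(0.4630·0.5370/114) = 0.04670 and √(0.2540·0.7460/241) = 0.02804.
SE(p̂₁ − p̂₂) = √(SE₁² + SE₂²) = √(0.00218089 + 0.0007862416) = 0.05447, since the two samples are independent.
At 90% confidence z* = 1.645; margin = 1.645 × 0.05447 = 0.08960.
The difference is 0.4630 − 0.2540 = 0.2090, so the interval is 0.2090 ± 0.08960 = (0.119, 0.299).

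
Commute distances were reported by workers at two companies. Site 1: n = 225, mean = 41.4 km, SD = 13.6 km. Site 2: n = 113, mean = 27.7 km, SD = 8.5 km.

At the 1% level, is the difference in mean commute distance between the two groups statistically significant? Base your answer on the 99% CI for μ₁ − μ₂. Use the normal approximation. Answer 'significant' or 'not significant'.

significant

SE₁ = s₁/√n₁ = 13.6/√225 = 0.9067; SE₂ = 8.5/√113 = 0.7996.
Independent samples, unequal variances: SE_diff = √(SE₁² + SE₂²) = √(0.82210489 + 0.63936016) = 1.2089.
z* = 2.576, so margin of error = 2.576 × 1.2089 = 3.1141.
Difference in means = 41.4 − 27.7 = 13.7000.
13.7000 ± 3.1141 → (10.5859, 16.8141).
The interval (10.5859, 16.8141) does not contain 0, so the difference is significant.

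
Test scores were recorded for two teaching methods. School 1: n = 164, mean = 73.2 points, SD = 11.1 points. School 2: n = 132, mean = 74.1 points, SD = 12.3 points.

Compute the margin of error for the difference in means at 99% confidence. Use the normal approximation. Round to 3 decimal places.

3.548

SE₁ = s₁/√n₁ = 11.1/√164 = 0.8668; SE₂ = 12.3/√132 = 1.0706.
Independent samples, unequal variances: SE_diff = √(SE₁² + SE₂²) = √(0.75134224 + 1.14618436) = 1.3775.
z* = 2.576, so margin of error = 2.576 × 1.3775 = 3.5484.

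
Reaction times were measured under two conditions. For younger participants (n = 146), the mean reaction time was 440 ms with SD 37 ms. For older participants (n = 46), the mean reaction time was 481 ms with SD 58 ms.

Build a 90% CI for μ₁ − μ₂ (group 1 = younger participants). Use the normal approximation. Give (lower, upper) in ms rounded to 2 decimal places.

SE₁ = s₁/√n₁ = 37/√146 = 3.0621; SE₂ = 58/√46 = 8.5516.
Independent samples, unequal variances: SE_diff = √(SE₁² + SE₂²) = √(9.37645641 + 73.12986256) = 9.0833.
z* = 1.645, so margin of error = 1.645 × 9.0833 = 14.9420.
Difference in means = 440 − 481 = -41.0000.
-41.0000 ± 14.9420 → (-55.94, -26.06).

(-55.94, -26.06)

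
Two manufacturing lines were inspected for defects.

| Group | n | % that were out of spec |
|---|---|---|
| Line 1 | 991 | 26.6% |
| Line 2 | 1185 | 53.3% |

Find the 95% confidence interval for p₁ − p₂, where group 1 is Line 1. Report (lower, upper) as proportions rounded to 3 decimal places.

SE₁ = √(p̂₁(1−p̂₁)/n₁) = √(0.2660·0.7340/991) = 0.01404; SE₂ = √(0.5330·0.4670/1185) = 0.01449.
Independent samples: SE of the difference = √(SE₁² + SE₂²) = √(0.0001971216 + 0.0002099601) = 0.02018.
z* for 95% confidence is 1.960, so the margin of error is 1.960 × 0.02018 = 0.03955.
Point estimate p̂₁ − p̂₂ = 0.2660 − 0.5330 = -0.2670.
-0.2670 ± 0.03955 → (-0.307, -0.227).

(-0.307, -0.227)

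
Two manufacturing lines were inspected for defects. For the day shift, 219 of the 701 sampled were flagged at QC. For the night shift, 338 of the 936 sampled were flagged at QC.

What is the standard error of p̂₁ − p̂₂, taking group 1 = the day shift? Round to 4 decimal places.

First, p̂₁ = 219/701 = 0.3124; p̂₂ = 338/936 = 0.3611.
The two standard errors are √(0.3124×0.6876/701) = 0.01751 and √(0.3611×0.6389/936) = 0.01570.
Because the samples are independent, SE_diff = √(0.01751² + 0.01570²) = 0.02352.

0.0235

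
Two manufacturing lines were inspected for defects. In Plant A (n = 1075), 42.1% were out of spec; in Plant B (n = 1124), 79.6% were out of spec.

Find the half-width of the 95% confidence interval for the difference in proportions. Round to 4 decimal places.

The two standard errors are √(0.4210×0.5790/1075) = 0.01506 and √(0.7960×0.2040/1124) = 0.01202.
Because the samples are independent, SE_diff = √(0.01506² + 0.01202²) = 0.01927.
Using z* = 1.960 for 95%, ME = 1.960 × 0.01927 = 0.03777.

0.0378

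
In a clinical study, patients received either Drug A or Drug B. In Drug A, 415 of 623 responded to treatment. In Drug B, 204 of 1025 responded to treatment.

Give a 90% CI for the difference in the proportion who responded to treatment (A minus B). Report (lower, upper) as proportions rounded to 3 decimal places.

(0.430, 0.504)

p̂₁ = 415/623 = 0.6661 and p̂₂ = 204/1025 = 0.1990.
SE₁ = √(p̂₁(1−p̂₁)/n₁) = √(0.6661·0.3339/623) = 0.01889; SE₂ = √(0.1990·0.8010/1025) = 0.01247.
Independent samples: SE of the difference = √(SE₁² + SE₂²) = √(0.0003568321 + 0.0001555009) = 0.02263.
z* for 90% confidence is 1.645, so the margin of error is 1.645 × 0.02263 = 0.03723.
Point estimate p̂₁ − p̂₂ = 0.6661 − 0.1990 = 0.4671.
0.4671 ± 0.03723 → (0.430, 0.504).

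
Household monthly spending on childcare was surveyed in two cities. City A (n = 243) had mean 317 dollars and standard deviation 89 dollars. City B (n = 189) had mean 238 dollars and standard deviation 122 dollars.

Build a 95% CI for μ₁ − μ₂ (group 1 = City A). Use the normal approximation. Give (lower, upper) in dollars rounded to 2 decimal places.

Standard errors of each mean: 89/√243 = 5.7094 and 122/√189 = 8.8742.
SE(x̄₁ − x̄₂) = √(5.7094² + 8.8742²) = 10.5522 for independent samples with unequal variances.
With z* = 1.960, the margin is 1.960 × 10.5522 = 20.6823.
x̄₁ − x̄₂ = 317 − 238 = 79.0000; the interval is 79.0000 ± 20.6823 = (58.32, 99.68).

(58.32, 99.68)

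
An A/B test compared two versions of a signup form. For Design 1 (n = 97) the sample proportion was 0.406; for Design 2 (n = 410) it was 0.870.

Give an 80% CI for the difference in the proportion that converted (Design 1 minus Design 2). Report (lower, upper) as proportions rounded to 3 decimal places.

Each SE is √(p̂(1−p̂)/n): √(0.4060·0.5940/97) = 0.04986 and √(0.8700·0.1300/410) = 0.01661.
SE(p̂₁ − p̂₂) = √(SE₁² + SE₂²) = √(0.0024860196 + 0.0002758921) = 0.05255, since the two samples are independent.
At 80% confidence z* = 1.282; margin = 1.282 × 0.05255 = 0.06737.
The difference is 0.4060 − 0.8700 = -0.4640, so the interval is -0.4640 ± 0.06737 = (-0.531, -0.397).

(-0.531, -0.397)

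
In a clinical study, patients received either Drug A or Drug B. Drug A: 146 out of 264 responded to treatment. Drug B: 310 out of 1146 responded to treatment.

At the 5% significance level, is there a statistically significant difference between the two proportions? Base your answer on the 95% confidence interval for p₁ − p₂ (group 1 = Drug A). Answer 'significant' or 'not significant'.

significant

p̂₁ = 146/264 = 0.5530 and p̂₂ = 310/1146 = 0.2705.
SE₁ = √(p̂₁(1−p̂₁)/n₁) = √(0.5530·0.4470/264) = 0.03060; SE₂ = √(0.2705·0.7295/1146) = 0.01312.
Independent samples: SE of the difference = √(SE₁² + SE₂²) = √(0.00093636 + 0.0001721344) = 0.03329.
z* for 95% confidence is 1.960, so the margin of error is 1.960 × 0.03329 = 0.06525.
Point estimate p̂₁ − p̂₂ = 0.5530 − 0.2705 = 0.2825.
0.2825 ± 0.06525 → (0.21725, 0.34775).
The interval (0.21725, 0.34775) does not contain 0, so the difference is significant.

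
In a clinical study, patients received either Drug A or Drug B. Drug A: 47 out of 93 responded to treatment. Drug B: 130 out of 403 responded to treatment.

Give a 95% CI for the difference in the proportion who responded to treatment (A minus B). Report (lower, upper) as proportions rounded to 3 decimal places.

p̂₁ = 47/93 = 0.5054 and p̂₂ = 130/403 = 0.3226.
SE₁ = √(p̂₁(1−p̂₁)/n₁) = √(0.5054·0.4946/93) = 0.05184; SE₂ = √(0.3226·0.6774/403) = 0.02329.
Independent samples: SE of the difference = √(SE₁² + SE₂²) = √(0.0026873856 + 0.0005424241) = 0.05683.
z* for 95% confidence is 1.960, so the margin of error is 1.960 × 0.05683 = 0.11139.
Point estimate p̂₁ − p̂₂ = 0.5054 − 0.3226 = 0.1828.
0.1828 ± 0.11139 → (0.071, 0.294).

(0.071, 0.294)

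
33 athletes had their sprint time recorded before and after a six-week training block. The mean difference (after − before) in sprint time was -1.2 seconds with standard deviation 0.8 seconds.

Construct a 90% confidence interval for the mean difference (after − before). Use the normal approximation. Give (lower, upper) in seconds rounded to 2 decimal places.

This is a matched-pairs design, so SE = s_d/√n = 0.8/√33 = 0.1393.
Margin = 1.645 × 0.1393 = 0.2291; the interval is -1.2 ± 0.2291 = (-1.43, -0.97).

(-1.43, -0.97)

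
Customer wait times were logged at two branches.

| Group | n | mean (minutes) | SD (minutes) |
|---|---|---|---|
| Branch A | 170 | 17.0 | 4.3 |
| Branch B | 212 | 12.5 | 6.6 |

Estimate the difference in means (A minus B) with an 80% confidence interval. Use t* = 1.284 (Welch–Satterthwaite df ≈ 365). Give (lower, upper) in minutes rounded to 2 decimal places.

(3.78, 5.22)

Standard errors of each mean: 4.3/√170 = 0.3298 and 6.6/√212 = 0.4533.
SE(x̄₁ − x̄₂) = √(0.3298² + 0.4533²) = 0.5606 for independent samples with unequal variances.
With t* = 1.284, the margin is 1.284 × 0.5606 = 0.7198.
x̄₁ − x̄₂ = 17.0 − 12.5 = 4.5000; the interval is 4.5000 ± 0.7198 = (3.78, 5.22).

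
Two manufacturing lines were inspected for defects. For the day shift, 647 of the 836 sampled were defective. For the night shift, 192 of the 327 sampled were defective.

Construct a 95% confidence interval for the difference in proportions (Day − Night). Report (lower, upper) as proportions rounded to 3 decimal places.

p̂₁ = 647/836 = 0.7739 and p̂₂ = 192/327 = 0.5872.
SE₁ = √(p̂₁(1−p̂₁)/n₁) = √(0.7739·0.2261/836) = 0.01447; SE₂ = √(0.5872·0.4128/327) = 0.02723.
Independent samples: SE of the difference = √(SE₁² + SE₂²) = √(0.0002093809 + 0.0007414729) = 0.03084.
z* for 95% confidence is 1.960, so the margin of error is 1.960 × 0.03084 = 0.06045.
Point estimate p̂₁ − p̂₂ = 0.7739 − 0.5872 = 0.1867.
0.1867 ± 0.06045 → (0.126, 0.247).

(0.126, 0.247)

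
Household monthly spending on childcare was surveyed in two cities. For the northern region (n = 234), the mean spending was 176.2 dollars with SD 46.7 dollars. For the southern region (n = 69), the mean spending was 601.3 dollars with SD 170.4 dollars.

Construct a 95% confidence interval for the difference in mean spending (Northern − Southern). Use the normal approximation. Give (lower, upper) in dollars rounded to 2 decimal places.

Per-group SEs: s₁/√n₁ = 46.7/√234 = 3.0529, s₂/√n₂ = 170.4/√69 = 20.5137.
Unpooled SE of the difference: √(9.32019841 + 420.81188769) = 20.7396.
Margin of error = z* · SE = 1.960 × 20.7396 = 40.6496.
x̄₁ − x̄₂ = 176.2 − 601.3 = -425.1000.
CI: -425.1000 ± 40.6496 = (-465.75, -384.45).

(-465.75, -384.45)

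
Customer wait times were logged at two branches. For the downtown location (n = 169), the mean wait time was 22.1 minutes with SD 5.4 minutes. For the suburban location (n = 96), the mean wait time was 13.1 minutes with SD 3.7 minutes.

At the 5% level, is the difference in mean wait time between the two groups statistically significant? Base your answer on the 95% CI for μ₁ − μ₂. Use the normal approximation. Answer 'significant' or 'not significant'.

significant

Standard errors of each mean: 5.4/√169 = 0.4154 and 3.7/√96 = 0.3776.
SE(x̄₁ − x̄₂) = √(0.4154² + 0.3776²) = 0.5614 for independent samples with unequal variances.
With z* = 1.960, the margin is 1.960 × 0.5614 = 1.1003.
x̄₁ − x̄₂ = 22.1 − 13.1 = 9.0000; the interval is 9.0000 ± 1.1003 = (7.8997, 10.1003).
The interval (7.8997, 10.1003) does not contain 0, so the difference is significant.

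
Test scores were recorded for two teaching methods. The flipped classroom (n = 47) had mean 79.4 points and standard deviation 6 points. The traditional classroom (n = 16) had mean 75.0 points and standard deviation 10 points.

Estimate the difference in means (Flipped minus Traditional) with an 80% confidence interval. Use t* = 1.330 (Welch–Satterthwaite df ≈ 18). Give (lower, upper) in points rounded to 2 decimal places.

(0.88, 7.92)

Per-group SEs: s₁/√n₁ = 6/√47 = 0.8752, s₂/√n₂ = 10/√16 = 2.5000.
Unpooled SE of the difference: √(0.76597504 + 6.25) = 2.6488.
Margin of error = t* · SE = 1.330 × 2.6488 = 3.5229.
x̄₁ − x̄₂ = 79.4 − 75.0 = 4.4000.
CI: 4.4000 ± 3.5229 = (0.88, 7.92).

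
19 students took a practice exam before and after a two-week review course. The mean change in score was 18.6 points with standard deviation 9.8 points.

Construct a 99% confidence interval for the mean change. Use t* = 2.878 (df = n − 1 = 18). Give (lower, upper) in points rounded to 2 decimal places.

(12.13, 25.07)

Paired design: SE = s_d/√n = 9.8/√19 = 2.2483.
t* = 2.878; margin of error = 2.878 × 2.2483 = 6.4706.
18.6 ± 6.4706 → (12.13, 25.07).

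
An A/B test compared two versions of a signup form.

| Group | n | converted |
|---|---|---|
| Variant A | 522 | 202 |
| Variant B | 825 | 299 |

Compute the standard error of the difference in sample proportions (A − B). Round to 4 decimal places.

First, p̂₁ = 202/522 = 0.3870; p̂₂ = 299/825 = 0.3624.
The two standard errors are √(0.3870×0.6130/522) = 0.02132 and √(0.3624×0.6376/825) = 0.01674.
Because the samples are independent, SE_diff = √(0.02132² + 0.01674²) = 0.02711.

0.0271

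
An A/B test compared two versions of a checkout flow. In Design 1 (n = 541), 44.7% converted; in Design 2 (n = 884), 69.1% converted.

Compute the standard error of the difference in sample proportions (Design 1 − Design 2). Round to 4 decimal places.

0.0264

SE₁ = √(p̂₁(1−p̂₁)/n₁) = √(0.4470·0.5530/541) = 0.02138; SE₂ = √(0.6910·0.3090/884) = 0.01554.
Independent samples: SE of the difference = √(SE₁² + SE₂²) = √(0.0004571044 + 0.0002414916) = 0.02643.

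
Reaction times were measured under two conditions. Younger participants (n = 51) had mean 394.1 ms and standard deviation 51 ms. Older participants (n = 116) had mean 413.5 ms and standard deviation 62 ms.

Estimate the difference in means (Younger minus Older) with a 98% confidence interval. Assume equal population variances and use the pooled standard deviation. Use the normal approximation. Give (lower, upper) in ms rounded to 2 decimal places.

(-42.41, 3.61)

Pooled variance s_p² = [50·51² + 115·62²] / (51+116−2) = 3467.3333, so s_p = 58.8841.
SE_diff = s_p·√(1/n₁ + 1/n₂) = 58.8841·√(1/51 + 1/116) = 9.8933.
z* = 2.326; margin = 2.326 × 9.8933 = 23.0118.
Difference = 394.1 − 413.5 = -19.4000.
-19.4000 ± 23.0118 → (-42.41, 3.61).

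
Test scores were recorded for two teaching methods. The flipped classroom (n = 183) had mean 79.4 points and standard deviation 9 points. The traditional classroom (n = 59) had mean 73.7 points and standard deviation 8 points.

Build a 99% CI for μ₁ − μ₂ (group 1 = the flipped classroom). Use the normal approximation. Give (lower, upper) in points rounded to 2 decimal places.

Per-group SEs: s₁/√n₁ = 9/√183 = 0.6653, s₂/√n₂ = 8/√59 = 1.0415.
Unpooled SE of the difference: √(0.44262409 + 1.08472225) = 1.2359.
Margin of error = z* · SE = 2.576 × 1.2359 = 3.1837.
x̄₁ − x̄₂ = 79.4 − 73.7 = 5.7000.
CI: 5.7000 ± 3.1837 = (2.52, 8.88).

(2.52, 8.88)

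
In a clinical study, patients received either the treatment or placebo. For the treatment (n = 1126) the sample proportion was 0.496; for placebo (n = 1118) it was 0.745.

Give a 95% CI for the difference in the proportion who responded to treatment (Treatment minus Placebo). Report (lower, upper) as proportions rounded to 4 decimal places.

The two standard errors are √(0.4960×0.5040/1126) = 0.01490 and √(0.7450×0.2550/1118) = 0.01304.
Because the samples are independent, SE_diff = √(0.01490² + 0.01304²) = 0.01980.
Using z* = 1.960 for 95%, ME = 1.960 × 0.01980 = 0.03881.
p̂₁ − p̂₂ = -0.2490; interval -0.2490 ± 0.03881 gives (-0.2878, -0.2102).

(-0.2878, -0.2102)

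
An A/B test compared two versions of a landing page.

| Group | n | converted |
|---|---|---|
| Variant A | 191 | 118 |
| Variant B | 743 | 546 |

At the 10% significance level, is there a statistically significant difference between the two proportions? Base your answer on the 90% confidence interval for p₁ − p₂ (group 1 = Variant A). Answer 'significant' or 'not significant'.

First, p̂₁ = 118/191 = 0.6178; p̂₂ = 546/743 = 0.7349.
The two standard errors are √(0.6178×0.3822/191) = 0.03516 and √(0.7349×0.2651/743) = 0.01619.
Because the samples are independent, SE_diff = √(0.03516² + 0.01619²) = 0.03871.
Using z* = 1.645 for 90%, ME = 1.645 × 0.03871 = 0.06368.
p̂₁ − p̂₂ = -0.1171; interval -0.1171 ± 0.06368 gives (-0.18078, -0.05342).
The interval (-0.18078, -0.05342) does not contain 0, so the difference is significant.

significant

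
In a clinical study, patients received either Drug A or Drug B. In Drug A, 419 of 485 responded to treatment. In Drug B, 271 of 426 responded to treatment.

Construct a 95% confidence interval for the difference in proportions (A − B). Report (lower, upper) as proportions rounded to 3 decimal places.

p̂₁ = 419/485 = 0.8639 and p̂₂ = 271/426 = 0.6362.
SE₁ = √(p̂₁(1−p̂₁)/n₁) = √(0.8639·0.1361/485) = 0.01557; SE₂ = √(0.6362·0.3638/426) = 0.02331.
Independent samples: SE of the difference = √(SE₁² + SE₂²) = √(0.0002424249 + 0.0005433561) = 0.02803.
z* for 95% confidence is 1.960, so the margin of error is 1.960 × 0.02803 = 0.05494.
Point estimate p̂₁ − p̂₂ = 0.8639 − 0.6362 = 0.2277.
0.2277 ± 0.05494 → (0.173, 0.283).

(0.173, 0.283)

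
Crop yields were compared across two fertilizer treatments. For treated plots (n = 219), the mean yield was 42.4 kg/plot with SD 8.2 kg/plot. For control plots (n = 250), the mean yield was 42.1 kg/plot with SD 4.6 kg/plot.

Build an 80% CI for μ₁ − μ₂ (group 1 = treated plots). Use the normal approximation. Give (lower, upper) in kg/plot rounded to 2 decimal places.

Standard errors of each mean: 8.2/√219 = 0.5541 and 4.6/√250 = 0.2909.
SE(x̄₁ − x̄₂) = √(0.5541² + 0.2909²) = 0.6258 for independent samples with unequal variances.
With z* = 1.282, the margin is 1.282 × 0.6258 = 0.8023.
x̄₁ − x̄₂ = 42.4 − 42.1 = 0.3000; the interval is 0.3000 ± 0.8023 = (-0.50, 1.10).

(-0.50, 1.10)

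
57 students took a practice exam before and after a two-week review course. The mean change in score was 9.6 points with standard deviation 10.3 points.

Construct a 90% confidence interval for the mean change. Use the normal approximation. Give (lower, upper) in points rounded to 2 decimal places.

This is a matched-pairs design, so SE = s_d/√n = 10.3/√57 = 1.3643.
Margin = 1.645 × 1.3643 = 2.2443; the interval is 9.6 ± 2.2443 = (7.36, 11.84).

(7.36, 11.84)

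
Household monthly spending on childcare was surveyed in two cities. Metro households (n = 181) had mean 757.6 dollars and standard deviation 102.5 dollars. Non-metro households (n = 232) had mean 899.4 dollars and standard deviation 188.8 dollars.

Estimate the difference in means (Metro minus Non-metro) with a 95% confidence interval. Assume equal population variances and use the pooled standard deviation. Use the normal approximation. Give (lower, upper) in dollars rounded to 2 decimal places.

(-172.31, -111.29)

Pooled variance s_p² = [180·102.5² + 231·188.8²] / (181+232−2) = 24635.5758, so s_p = 156.9572.
SE_diff = s_p·√(1/n₁ + 1/n₂) = 156.9572·√(1/181 + 1/232) = 15.5659.
z* = 1.960; margin = 1.960 × 15.5659 = 30.5092.
Difference = 757.6 − 899.4 = -141.8000.
-141.8000 ± 30.5092 → (-172.31, -111.29).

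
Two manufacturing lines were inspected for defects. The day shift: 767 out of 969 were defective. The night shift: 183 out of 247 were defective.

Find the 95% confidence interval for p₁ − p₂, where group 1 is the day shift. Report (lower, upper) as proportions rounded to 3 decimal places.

First, p̂₁ = 767/969 = 0.7915; p̂₂ = 183/247 = 0.7409.
The two standard errors are √(0.7915×0.2085/969) = 0.01305 and √(0.7409×0.2591/247) = 0.02788.
Because the samples are independent, SE_diff = √(0.01305² + 0.02788²) = 0.03078.
Using z* = 1.960 for 95%, ME = 1.960 × 0.03078 = 0.06033.
p̂₁ − p̂₂ = 0.0506; interval 0.0506 ± 0.06033 gives (-0.010, 0.111).

(-0.010, 0.111)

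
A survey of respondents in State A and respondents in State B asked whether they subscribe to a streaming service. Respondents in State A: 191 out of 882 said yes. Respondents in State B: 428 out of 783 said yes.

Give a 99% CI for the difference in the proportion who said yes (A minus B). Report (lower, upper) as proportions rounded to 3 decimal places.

(-0.388, -0.272)

p̂₁ = 191/882 = 0.2166 and p̂₂ = 428/783 = 0.5466.
SE₁ = √(p̂₁(1−p̂₁)/n₁) = √(0.2166·0.7834/882) = 0.01387; SE₂ = √(0.5466·0.4534/783) = 0.01779.
Independent samples: SE of the difference = √(SE₁² + SE₂²) = √(0.0001923769 + 0.0003164841) = 0.02256.
z* for 99% confidence is 2.576, so the margin of error is 2.576 × 0.02256 = 0.05811.
Point estimate p̂₁ − p̂₂ = 0.2166 − 0.5466 = -0.3300.
-0.3300 ± 0.05811 → (-0.388, -0.272).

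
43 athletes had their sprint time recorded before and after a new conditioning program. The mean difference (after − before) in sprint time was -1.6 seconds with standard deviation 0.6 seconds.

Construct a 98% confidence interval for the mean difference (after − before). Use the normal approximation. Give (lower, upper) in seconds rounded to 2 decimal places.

(-1.81, -1.39)

Paired design: SE = s_d/√n = 0.6/√43 = 0.0915.
z* = 2.326; margin of error = 2.326 × 0.0915 = 0.2128.
-1.6 ± 0.2128 → (-1.81, -1.39).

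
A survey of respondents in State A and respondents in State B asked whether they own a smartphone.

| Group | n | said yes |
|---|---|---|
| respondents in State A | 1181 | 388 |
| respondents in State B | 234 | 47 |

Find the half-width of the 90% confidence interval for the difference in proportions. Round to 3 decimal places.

p̂₁ = 388/1181 = 0.3285 and p̂₂ = 47/234 = 0.2009.
SE₁ = √(p̂₁(1−p̂₁)/n₁) = √(0.3285·0.6715/1181) = 0.01367; SE₂ = √(0.2009·0.7991/234) = 0.02619.
Independent samples: SE of the difference = √(SE₁² + SE₂²) = √(0.0001868689 + 0.0006859161) = 0.02954.
z* for 90% confidence is 1.645, so the margin of error is 1.645 × 0.02954 = 0.04859.

0.049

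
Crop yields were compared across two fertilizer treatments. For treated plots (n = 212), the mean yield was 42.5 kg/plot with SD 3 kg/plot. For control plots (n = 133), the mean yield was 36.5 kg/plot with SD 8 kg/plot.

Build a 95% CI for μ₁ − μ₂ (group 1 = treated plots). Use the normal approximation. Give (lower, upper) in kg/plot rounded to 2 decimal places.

(4.58, 7.42)

SE₁ = s₁/√n₁ = 3/√212 = 0.2060; SE₂ = 8/√133 = 0.6937.
Independent samples, unequal variances: SE_diff = √(SE₁² + SE₂²) = √(0.042436 + 0.48121969) = 0.7236.
z* = 1.960, so margin of error = 1.960 × 0.7236 = 1.4183.
Difference in means = 42.5 − 36.5 = 6.0000.
6.0000 ± 1.4183 → (4.58, 7.42).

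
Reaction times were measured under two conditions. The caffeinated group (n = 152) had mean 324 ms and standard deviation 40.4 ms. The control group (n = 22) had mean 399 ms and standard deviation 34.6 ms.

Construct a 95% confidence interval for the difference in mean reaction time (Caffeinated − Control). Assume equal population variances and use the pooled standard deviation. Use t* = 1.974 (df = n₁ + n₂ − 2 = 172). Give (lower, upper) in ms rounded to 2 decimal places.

(-92.89, -57.11)

Pooled variance s_p² = [151·40.4² + 21·34.6²] / (152+22−2) = 1579.0495, so s_p = 39.7373.
SE_diff = s_p·√(1/n₁ + 1/n₂) = 39.7373·√(1/152 + 1/22) = 9.0644.
t* = 1.974; margin = 1.974 × 9.0644 = 17.8931.
Difference = 324 − 399 = -75.0000.
-75.0000 ± 17.8931 → (-92.89, -57.11).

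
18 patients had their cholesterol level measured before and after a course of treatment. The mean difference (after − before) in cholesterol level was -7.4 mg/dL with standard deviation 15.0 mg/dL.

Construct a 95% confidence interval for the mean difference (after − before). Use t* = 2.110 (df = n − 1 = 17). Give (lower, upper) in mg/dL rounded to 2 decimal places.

Paired design: SE = s_d/√n = 15.0/√18 = 3.5355.
t* = 2.110; margin of error = 2.110 × 3.5355 = 7.4599.
-7.4 ± 7.4599 → (-14.86, 0.06).

(-14.86, 0.06)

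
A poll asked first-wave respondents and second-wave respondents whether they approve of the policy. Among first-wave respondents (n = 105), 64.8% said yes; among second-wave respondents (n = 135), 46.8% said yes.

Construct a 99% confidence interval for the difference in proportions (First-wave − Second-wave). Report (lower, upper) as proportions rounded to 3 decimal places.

Each SE is √(p̂(1−p̂)/n): √(0.6480·0.3520/105) = 0.04661 and √(0.4680·0.5320/135) = 0.04294.
SE(p̂₁ − p̂₂) = √(SE₁² + SE₂²) = √(0.0021724921 + 0.0018438436) = 0.06337, since the two samples are independent.
At 99% confidence z* = 2.576; margin = 2.576 × 0.06337 = 0.16324.
The difference is 0.6480 − 0.4680 = 0.1800, so the interval is 0.1800 ± 0.16324 = (0.017, 0.343).

(0.017, 0.343)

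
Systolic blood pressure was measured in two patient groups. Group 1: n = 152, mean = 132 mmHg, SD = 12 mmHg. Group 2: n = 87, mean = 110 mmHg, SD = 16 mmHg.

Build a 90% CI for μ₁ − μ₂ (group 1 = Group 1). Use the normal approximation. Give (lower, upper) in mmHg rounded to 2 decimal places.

(18.76, 25.24)

Per-group SEs: s₁/√n₁ = 12/√152 = 0.9733, s₂/√n₂ = 16/√87 = 1.7154.
Unpooled SE of the difference: √(0.94731289 + 2.94259716) = 1.9723.
Margin of error = z* · SE = 1.645 × 1.9723 = 3.2444.
x̄₁ − x̄₂ = 132 − 110 = 22.0000.
CI: 22.0000 ± 3.2444 = (18.76, 25.24).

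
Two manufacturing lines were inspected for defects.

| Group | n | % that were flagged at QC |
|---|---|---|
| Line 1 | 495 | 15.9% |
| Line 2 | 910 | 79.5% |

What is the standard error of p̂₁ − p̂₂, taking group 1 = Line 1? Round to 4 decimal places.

0.0212

The two standard errors are √(0.1590×0.8410/495) = 0.01644 and √(0.7950×0.2050/910) = 0.01338.
Because the samples are independent, SE_diff = √(0.01644² + 0.01338²) = 0.02120.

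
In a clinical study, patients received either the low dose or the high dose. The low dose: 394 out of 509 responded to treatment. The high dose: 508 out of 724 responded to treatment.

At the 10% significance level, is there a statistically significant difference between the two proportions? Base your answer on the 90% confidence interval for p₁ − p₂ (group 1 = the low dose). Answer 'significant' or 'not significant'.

First, p̂₁ = 394/509 = 0.7741; p̂₂ = 508/724 = 0.7017.
The two standard errors are √(0.7741×0.2259/509) = 0.01854 and √(0.7017×0.2983/724) = 0.01700.
Because the samples are independent, SE_diff = √(0.01854² + 0.01700²) = 0.02515.
Using z* = 1.645 for 90%, ME = 1.645 × 0.02515 = 0.04137.
p̂₁ − p̂₂ = 0.0724; interval 0.0724 ± 0.04137 gives (0.03103, 0.11377).
The interval (0.03103, 0.11377) does not contain 0, so the difference is significant.

significant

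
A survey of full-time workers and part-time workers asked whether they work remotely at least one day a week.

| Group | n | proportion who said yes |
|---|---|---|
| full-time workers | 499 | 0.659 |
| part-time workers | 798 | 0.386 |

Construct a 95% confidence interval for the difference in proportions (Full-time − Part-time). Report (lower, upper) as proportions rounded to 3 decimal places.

SE₁ = √(p̂₁(1−p̂₁)/n₁) = √(0.6590·0.3410/499) = 0.02122; SE₂ = √(0.3860·0.6140/798) = 0.01723.
Independent samples: SE of the difference = √(SE₁² + SE₂²) = √(0.0004502884 + 0.0002968729) = 0.02733.
z* for 95% confidence is 1.960, so the margin of error is 1.960 × 0.02733 = 0.05357.
Point estimate p̂₁ − p̂₂ = 0.6590 − 0.3860 = 0.2730.
0.2730 ± 0.05357 → (0.219, 0.327).

(0.219, 0.327)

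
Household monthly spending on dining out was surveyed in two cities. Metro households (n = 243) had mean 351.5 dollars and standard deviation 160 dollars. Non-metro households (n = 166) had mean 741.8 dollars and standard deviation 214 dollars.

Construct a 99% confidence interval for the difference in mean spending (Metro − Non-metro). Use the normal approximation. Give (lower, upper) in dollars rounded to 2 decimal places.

Per-group SEs: s₁/√n₁ = 160/√243 = 10.2640, s₂/√n₂ = 214/√166 = 16.6096.
Unpooled SE of the difference: √(105.349696 + 275.87881216) = 19.5251.
Margin of error = z* · SE = 2.576 × 19.5251 = 50.2967.
x̄₁ − x̄₂ = 351.5 − 741.8 = -390.3000.
CI: -390.3000 ± 50.2967 = (-440.60, -340.00).

(-440.60, -340.00)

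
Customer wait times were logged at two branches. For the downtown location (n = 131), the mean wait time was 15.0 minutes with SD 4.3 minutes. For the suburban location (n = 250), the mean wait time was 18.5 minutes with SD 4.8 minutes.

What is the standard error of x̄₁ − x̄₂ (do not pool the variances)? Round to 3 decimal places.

Per-group SEs: s₁/√n₁ = 4.3/√131 = 0.3757, s₂/√n₂ = 4.8/√250 = 0.3036.
Unpooled SE of the difference: √(0.14115049 + 0.09217296) = 0.4830.

0.483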